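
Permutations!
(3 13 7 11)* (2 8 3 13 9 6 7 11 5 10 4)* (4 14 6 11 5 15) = (2 8 3 9 11 13 5 10 14 6 7 15 4) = [0, 1, 8, 9, 2, 10, 7, 15, 3, 11, 14, 13, 12, 5, 6, 4]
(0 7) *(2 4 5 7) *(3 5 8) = (0 2 4 8 3 5 7) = [2, 1, 4, 5, 8, 7, 6, 0, 3]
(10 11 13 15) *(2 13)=[0, 1, 13, 3, 4, 5, 6, 7, 8, 9, 11, 2, 12, 15, 14, 10]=(2 13 15 10 11)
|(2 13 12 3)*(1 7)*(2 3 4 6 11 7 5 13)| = 8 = |(1 5 13 12 4 6 11 7)|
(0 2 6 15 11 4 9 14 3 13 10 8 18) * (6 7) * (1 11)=[2, 11, 7, 13, 9, 5, 15, 6, 18, 14, 8, 4, 12, 10, 3, 1, 16, 17, 0]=(0 2 7 6 15 1 11 4 9 14 3 13 10 8 18)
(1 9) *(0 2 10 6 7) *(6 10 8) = (10)(0 2 8 6 7)(1 9) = [2, 9, 8, 3, 4, 5, 7, 0, 6, 1, 10]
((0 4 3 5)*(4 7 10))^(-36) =((0 7 10 4 3 5))^(-36) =(10)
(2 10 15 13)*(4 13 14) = [0, 1, 10, 3, 13, 5, 6, 7, 8, 9, 15, 11, 12, 2, 4, 14] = (2 10 15 14 4 13)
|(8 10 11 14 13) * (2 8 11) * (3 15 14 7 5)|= 21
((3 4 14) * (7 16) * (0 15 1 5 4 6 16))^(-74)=(0 3 1 16 4)(5 7 14 15 6)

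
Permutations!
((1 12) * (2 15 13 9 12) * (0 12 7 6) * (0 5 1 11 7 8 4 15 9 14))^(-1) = ((0 12 11 7 6 5 1 2 9 8 4 15 13 14))^(-1) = (0 14 13 15 4 8 9 2 1 5 6 7 11 12)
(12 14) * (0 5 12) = [5, 1, 2, 3, 4, 12, 6, 7, 8, 9, 10, 11, 14, 13, 0] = (0 5 12 14)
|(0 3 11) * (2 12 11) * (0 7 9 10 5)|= |(0 3 2 12 11 7 9 10 5)|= 9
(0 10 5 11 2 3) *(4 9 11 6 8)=[10, 1, 3, 0, 9, 6, 8, 7, 4, 11, 5, 2]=(0 10 5 6 8 4 9 11 2 3)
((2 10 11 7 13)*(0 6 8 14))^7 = ((0 6 8 14)(2 10 11 7 13))^7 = (0 14 8 6)(2 11 13 10 7)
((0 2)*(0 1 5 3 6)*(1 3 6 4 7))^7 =(0 6 5 1 7 4 3 2)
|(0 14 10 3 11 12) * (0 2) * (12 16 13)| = 9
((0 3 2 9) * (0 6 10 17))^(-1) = ((0 3 2 9 6 10 17))^(-1) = (0 17 10 6 9 2 3)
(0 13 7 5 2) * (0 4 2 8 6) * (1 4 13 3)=(0 3 1 4 2 13 7 5 8 6)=[3, 4, 13, 1, 2, 8, 0, 5, 6, 9, 10, 11, 12, 7]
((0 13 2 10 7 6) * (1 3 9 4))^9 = ((0 13 2 10 7 6)(1 3 9 4))^9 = (0 10)(1 3 9 4)(2 6)(7 13)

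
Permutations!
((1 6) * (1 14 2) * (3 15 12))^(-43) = ((1 6 14 2)(3 15 12))^(-43) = (1 6 14 2)(3 12 15)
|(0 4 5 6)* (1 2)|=4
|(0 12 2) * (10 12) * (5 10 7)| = |(0 7 5 10 12 2)| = 6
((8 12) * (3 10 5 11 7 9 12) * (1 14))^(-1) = ((1 14)(3 10 5 11 7 9 12 8))^(-1) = (1 14)(3 8 12 9 7 11 5 10)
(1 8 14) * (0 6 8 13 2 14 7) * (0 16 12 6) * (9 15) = [0, 13, 14, 3, 4, 5, 8, 16, 7, 15, 10, 11, 6, 2, 1, 9, 12] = (1 13 2 14)(6 8 7 16 12)(9 15)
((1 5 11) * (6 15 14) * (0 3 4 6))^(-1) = ((0 3 4 6 15 14)(1 5 11))^(-1) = (0 14 15 6 4 3)(1 11 5)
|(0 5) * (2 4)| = |(0 5)(2 4)| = 2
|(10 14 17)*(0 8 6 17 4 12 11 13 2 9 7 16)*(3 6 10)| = 12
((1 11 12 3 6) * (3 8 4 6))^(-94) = (1 12 4)(6 11 8) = ((1 11 12 8 4 6))^(-94)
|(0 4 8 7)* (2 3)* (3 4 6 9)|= |(0 6 9 3 2 4 8 7)|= 8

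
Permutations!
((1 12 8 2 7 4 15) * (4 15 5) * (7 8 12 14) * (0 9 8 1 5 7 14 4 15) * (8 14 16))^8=(0 7 4 1 2 8 16 14 9)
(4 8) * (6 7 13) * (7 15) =(4 8)(6 15 7 13) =[0, 1, 2, 3, 8, 5, 15, 13, 4, 9, 10, 11, 12, 6, 14, 7]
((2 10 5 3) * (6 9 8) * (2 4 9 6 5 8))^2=((2 10 8 5 3 4 9))^2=(2 8 3 9 10 5 4)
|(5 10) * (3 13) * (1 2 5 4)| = 10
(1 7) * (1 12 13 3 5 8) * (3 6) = [0, 7, 2, 5, 4, 8, 3, 12, 1, 9, 10, 11, 13, 6] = (1 7 12 13 6 3 5 8)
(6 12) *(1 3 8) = (1 3 8)(6 12) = [0, 3, 2, 8, 4, 5, 12, 7, 1, 9, 10, 11, 6]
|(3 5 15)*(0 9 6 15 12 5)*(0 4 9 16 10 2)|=20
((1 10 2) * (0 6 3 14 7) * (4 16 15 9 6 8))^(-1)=(0 7 14 3 6 9 15 16 4 8)(1 2 10)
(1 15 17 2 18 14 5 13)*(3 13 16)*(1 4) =[0, 15, 18, 13, 1, 16, 6, 7, 8, 9, 10, 11, 12, 4, 5, 17, 3, 2, 14] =(1 15 17 2 18 14 5 16 3 13 4)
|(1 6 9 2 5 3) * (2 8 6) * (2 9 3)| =|(1 9 8 6 3)(2 5)| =10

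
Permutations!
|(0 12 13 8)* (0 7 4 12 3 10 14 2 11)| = |(0 3 10 14 2 11)(4 12 13 8 7)| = 30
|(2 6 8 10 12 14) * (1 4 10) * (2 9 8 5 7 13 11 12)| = 13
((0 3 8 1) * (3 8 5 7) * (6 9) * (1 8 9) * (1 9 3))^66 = (9)(0 3 5 7 1)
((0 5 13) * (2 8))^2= (0 13 5)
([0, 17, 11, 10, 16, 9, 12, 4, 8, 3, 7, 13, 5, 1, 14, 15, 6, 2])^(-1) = [0, 13, 17, 9, 7, 12, 16, 10, 8, 5, 3, 2, 6, 11, 14, 15, 4, 1]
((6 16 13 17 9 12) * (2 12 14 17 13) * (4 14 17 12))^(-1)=(2 16 6 12 14 4)(9 17)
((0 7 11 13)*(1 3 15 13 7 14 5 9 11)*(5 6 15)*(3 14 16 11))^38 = ((0 16 11 7 1 14 6 15 13)(3 5 9))^38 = (0 11 1 6 13 16 7 14 15)(3 9 5)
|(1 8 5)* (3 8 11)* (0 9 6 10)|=20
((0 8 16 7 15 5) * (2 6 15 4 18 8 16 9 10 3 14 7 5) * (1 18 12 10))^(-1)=((0 16 5)(1 18 8 9)(2 6 15)(3 14 7 4 12 10))^(-1)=(0 5 16)(1 9 8 18)(2 15 6)(3 10 12 4 7 14)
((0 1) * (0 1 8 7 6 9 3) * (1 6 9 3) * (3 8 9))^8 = (0 9 1 6 8 7 3)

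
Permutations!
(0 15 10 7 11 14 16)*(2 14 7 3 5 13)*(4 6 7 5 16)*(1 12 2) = (0 15 10 3 16)(1 12 2 14 4 6 7 11 5 13) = [15, 12, 14, 16, 6, 13, 7, 11, 8, 9, 3, 5, 2, 1, 4, 10, 0]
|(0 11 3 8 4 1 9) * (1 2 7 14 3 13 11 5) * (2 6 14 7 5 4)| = 10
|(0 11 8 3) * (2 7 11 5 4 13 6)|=10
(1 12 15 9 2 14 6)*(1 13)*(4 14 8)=(1 12 15 9 2 8 4 14 6 13)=[0, 12, 8, 3, 14, 5, 13, 7, 4, 2, 10, 11, 15, 1, 6, 9]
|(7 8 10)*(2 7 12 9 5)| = |(2 7 8 10 12 9 5)| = 7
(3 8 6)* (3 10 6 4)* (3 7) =(3 8 4 7)(6 10) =[0, 1, 2, 8, 7, 5, 10, 3, 4, 9, 6]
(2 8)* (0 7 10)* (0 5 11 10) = (0 7)(2 8)(5 11 10) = [7, 1, 8, 3, 4, 11, 6, 0, 2, 9, 5, 10]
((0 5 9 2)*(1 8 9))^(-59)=((0 5 1 8 9 2))^(-59)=(0 5 1 8 9 2)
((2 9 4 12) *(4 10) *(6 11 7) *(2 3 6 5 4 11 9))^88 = ((3 6 9 10 11 7 5 4 12))^88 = (3 4 7 10 6 12 5 11 9)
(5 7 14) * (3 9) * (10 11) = (3 9)(5 7 14)(10 11) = [0, 1, 2, 9, 4, 7, 6, 14, 8, 3, 11, 10, 12, 13, 5]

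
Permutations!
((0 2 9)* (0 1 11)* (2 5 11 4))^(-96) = (11)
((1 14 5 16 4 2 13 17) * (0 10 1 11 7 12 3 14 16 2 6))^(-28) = (0 1 4)(2 5 14 3 12 7 11 17 13)(6 10 16)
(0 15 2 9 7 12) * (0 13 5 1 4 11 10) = (0 15 2 9 7 12 13 5 1 4 11 10) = [15, 4, 9, 3, 11, 1, 6, 12, 8, 7, 0, 10, 13, 5, 14, 2]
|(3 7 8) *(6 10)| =6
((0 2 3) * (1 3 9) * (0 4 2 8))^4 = ((0 8)(1 3 4 2 9))^4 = (1 9 2 4 3)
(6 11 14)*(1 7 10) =(1 7 10)(6 11 14) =[0, 7, 2, 3, 4, 5, 11, 10, 8, 9, 1, 14, 12, 13, 6]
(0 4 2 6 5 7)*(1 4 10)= (0 10 1 4 2 6 5 7)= [10, 4, 6, 3, 2, 7, 5, 0, 8, 9, 1]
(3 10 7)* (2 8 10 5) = (2 8 10 7 3 5) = [0, 1, 8, 5, 4, 2, 6, 3, 10, 9, 7]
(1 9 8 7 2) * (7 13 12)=[0, 9, 1, 3, 4, 5, 6, 2, 13, 8, 10, 11, 7, 12]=(1 9 8 13 12 7 2)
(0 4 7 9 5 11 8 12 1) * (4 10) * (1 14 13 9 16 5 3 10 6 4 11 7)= (0 6 4 1)(3 10 11 8 12 14 13 9)(5 7 16)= [6, 0, 2, 10, 1, 7, 4, 16, 12, 3, 11, 8, 14, 9, 13, 15, 5]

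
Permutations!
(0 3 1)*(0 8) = (0 3 1 8) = [3, 8, 2, 1, 4, 5, 6, 7, 0]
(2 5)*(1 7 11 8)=[0, 7, 5, 3, 4, 2, 6, 11, 1, 9, 10, 8]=(1 7 11 8)(2 5)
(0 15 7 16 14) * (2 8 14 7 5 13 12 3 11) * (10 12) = (0 15 5 13 10 12 3 11 2 8 14)(7 16) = [15, 1, 8, 11, 4, 13, 6, 16, 14, 9, 12, 2, 3, 10, 0, 5, 7]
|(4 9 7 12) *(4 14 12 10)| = 4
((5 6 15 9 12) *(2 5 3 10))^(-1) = ((2 5 6 15 9 12 3 10))^(-1) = (2 10 3 12 9 15 6 5)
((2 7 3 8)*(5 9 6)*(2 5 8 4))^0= (9)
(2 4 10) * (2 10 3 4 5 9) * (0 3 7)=[3, 1, 5, 4, 7, 9, 6, 0, 8, 2, 10]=(10)(0 3 4 7)(2 5 9)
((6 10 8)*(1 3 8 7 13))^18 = ((1 3 8 6 10 7 13))^18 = (1 10 3 7 8 13 6)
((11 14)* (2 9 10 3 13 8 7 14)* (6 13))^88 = (2 14 8 6 10)(3 9 11 7 13)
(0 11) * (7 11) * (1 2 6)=(0 7 11)(1 2 6)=[7, 2, 6, 3, 4, 5, 1, 11, 8, 9, 10, 0]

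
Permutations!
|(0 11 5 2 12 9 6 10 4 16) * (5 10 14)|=|(0 11 10 4 16)(2 12 9 6 14 5)|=30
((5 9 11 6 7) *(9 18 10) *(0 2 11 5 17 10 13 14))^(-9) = (0 6 10 18)(2 7 9 13)(5 14 11 17)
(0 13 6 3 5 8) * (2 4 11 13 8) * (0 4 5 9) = [8, 1, 5, 9, 11, 2, 3, 7, 4, 0, 10, 13, 12, 6] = (0 8 4 11 13 6 3 9)(2 5)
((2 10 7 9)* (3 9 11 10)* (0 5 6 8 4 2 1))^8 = (0 1 9 3 2 4 8 6 5)(7 10 11)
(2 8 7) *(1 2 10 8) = [0, 2, 1, 3, 4, 5, 6, 10, 7, 9, 8] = (1 2)(7 10 8)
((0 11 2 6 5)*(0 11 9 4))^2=(0 4 9)(2 5)(6 11)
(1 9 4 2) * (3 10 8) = (1 9 4 2)(3 10 8) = [0, 9, 1, 10, 2, 5, 6, 7, 3, 4, 8]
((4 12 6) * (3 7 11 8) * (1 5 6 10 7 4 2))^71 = ((1 5 6 2)(3 4 12 10 7 11 8))^71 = (1 2 6 5)(3 4 12 10 7 11 8)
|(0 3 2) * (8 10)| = 6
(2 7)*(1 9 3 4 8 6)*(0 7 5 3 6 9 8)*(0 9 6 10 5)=[7, 8, 0, 4, 9, 3, 1, 2, 6, 10, 5]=(0 7 2)(1 8 6)(3 4 9 10 5)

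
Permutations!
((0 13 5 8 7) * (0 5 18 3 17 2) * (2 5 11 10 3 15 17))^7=(0 7 18 10 17 2 8 13 11 15 3 5)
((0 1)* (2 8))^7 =(0 1)(2 8)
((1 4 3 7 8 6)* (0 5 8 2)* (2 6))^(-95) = (0 5 8 2)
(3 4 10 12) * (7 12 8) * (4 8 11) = (3 8 7 12)(4 10 11) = [0, 1, 2, 8, 10, 5, 6, 12, 7, 9, 11, 4, 3]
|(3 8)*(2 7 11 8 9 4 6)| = 8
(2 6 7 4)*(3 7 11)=(2 6 11 3 7 4)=[0, 1, 6, 7, 2, 5, 11, 4, 8, 9, 10, 3]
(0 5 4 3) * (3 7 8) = (0 5 4 7 8 3) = [5, 1, 2, 0, 7, 4, 6, 8, 3]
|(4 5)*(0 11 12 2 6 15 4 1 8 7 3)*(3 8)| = 10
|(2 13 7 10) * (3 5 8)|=12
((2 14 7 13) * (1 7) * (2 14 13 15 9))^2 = ((1 7 15 9 2 13 14))^2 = (1 15 2 14 7 9 13)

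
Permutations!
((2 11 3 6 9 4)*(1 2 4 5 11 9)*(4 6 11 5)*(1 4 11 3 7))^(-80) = (11)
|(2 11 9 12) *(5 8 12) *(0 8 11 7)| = |(0 8 12 2 7)(5 11 9)| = 15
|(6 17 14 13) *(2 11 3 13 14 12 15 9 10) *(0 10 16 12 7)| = 36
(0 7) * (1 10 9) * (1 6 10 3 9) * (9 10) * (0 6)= (0 7 6 9)(1 3 10)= [7, 3, 2, 10, 4, 5, 9, 6, 8, 0, 1]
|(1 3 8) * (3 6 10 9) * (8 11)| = |(1 6 10 9 3 11 8)| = 7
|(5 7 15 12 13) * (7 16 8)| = 7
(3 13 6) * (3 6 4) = (3 13 4) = [0, 1, 2, 13, 3, 5, 6, 7, 8, 9, 10, 11, 12, 4]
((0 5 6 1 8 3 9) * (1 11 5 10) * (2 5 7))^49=((0 10 1 8 3 9)(2 5 6 11 7))^49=(0 10 1 8 3 9)(2 7 11 6 5)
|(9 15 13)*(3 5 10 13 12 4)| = |(3 5 10 13 9 15 12 4)| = 8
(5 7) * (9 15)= (5 7)(9 15)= [0, 1, 2, 3, 4, 7, 6, 5, 8, 15, 10, 11, 12, 13, 14, 9]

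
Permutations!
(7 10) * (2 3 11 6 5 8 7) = (2 3 11 6 5 8 7 10) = [0, 1, 3, 11, 4, 8, 5, 10, 7, 9, 2, 6]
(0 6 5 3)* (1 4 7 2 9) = (0 6 5 3)(1 4 7 2 9) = [6, 4, 9, 0, 7, 3, 5, 2, 8, 1]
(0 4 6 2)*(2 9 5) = [4, 1, 0, 3, 6, 2, 9, 7, 8, 5] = (0 4 6 9 5 2)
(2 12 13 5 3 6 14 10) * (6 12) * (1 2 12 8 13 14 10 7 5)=(1 2 6 10 12 14 7 5 3 8 13)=[0, 2, 6, 8, 4, 3, 10, 5, 13, 9, 12, 11, 14, 1, 7]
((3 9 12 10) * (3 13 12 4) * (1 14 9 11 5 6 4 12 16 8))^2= (1 9 10 16)(3 5 4 11 6)(8 14 12 13)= ((1 14 9 12 10 13 16 8)(3 11 5 6 4))^2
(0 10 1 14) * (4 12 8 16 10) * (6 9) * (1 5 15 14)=(0 4 12 8 16 10 5 15 14)(6 9)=[4, 1, 2, 3, 12, 15, 9, 7, 16, 6, 5, 11, 8, 13, 0, 14, 10]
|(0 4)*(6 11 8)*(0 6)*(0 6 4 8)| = 4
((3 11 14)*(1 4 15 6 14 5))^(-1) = ((1 4 15 6 14 3 11 5))^(-1) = (1 5 11 3 14 6 15 4)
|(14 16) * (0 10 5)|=6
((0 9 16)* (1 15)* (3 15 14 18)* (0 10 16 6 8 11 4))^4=((0 9 6 8 11 4)(1 14 18 3 15)(10 16))^4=(0 11 6)(1 15 3 18 14)(4 8 9)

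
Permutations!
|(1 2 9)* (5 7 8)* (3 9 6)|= |(1 2 6 3 9)(5 7 8)|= 15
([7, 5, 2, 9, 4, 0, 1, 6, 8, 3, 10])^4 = (10)(0 5 1 6 7)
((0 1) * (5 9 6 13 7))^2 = (5 6 7 9 13)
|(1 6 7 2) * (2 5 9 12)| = |(1 6 7 5 9 12 2)| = 7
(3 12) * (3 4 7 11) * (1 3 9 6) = (1 3 12 4 7 11 9 6) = [0, 3, 2, 12, 7, 5, 1, 11, 8, 6, 10, 9, 4]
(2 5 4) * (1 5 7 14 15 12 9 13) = [0, 5, 7, 3, 2, 4, 6, 14, 8, 13, 10, 11, 9, 1, 15, 12] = (1 5 4 2 7 14 15 12 9 13)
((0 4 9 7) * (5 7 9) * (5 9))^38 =(0 5 4 7 9)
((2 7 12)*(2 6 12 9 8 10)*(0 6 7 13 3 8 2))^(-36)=(0 9 8 12 13)(2 10 7 3 6)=((0 6 12 7 9 2 13 3 8 10))^(-36)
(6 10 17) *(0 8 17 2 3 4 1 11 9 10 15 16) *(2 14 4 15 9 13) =[8, 11, 3, 15, 1, 5, 9, 7, 17, 10, 14, 13, 12, 2, 4, 16, 0, 6] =(0 8 17 6 9 10 14 4 1 11 13 2 3 15 16)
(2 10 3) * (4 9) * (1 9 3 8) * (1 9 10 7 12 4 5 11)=[0, 10, 7, 2, 3, 11, 6, 12, 9, 5, 8, 1, 4]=(1 10 8 9 5 11)(2 7 12 4 3)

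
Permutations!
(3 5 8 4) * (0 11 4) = [11, 1, 2, 5, 3, 8, 6, 7, 0, 9, 10, 4] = (0 11 4 3 5 8)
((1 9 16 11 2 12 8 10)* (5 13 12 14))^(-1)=(1 10 8 12 13 5 14 2 11 16 9)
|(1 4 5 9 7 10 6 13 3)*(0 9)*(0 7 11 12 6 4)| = 8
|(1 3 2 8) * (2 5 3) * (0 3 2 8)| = |(0 3 5 2)(1 8)| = 4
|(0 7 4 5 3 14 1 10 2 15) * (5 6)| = 11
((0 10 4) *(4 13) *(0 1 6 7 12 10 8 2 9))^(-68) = ((0 8 2 9)(1 6 7 12 10 13 4))^(-68) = (1 7 10 4 6 12 13)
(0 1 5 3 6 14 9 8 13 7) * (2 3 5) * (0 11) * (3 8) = [1, 2, 8, 6, 4, 5, 14, 11, 13, 3, 10, 0, 12, 7, 9] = (0 1 2 8 13 7 11)(3 6 14 9)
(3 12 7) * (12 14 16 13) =(3 14 16 13 12 7) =[0, 1, 2, 14, 4, 5, 6, 3, 8, 9, 10, 11, 7, 12, 16, 15, 13]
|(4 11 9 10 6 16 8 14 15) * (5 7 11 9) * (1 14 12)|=30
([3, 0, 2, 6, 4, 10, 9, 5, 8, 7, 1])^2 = [6, 3, 2, 9, 4, 1, 7, 10, 8, 5, 0]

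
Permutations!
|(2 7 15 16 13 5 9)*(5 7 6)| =4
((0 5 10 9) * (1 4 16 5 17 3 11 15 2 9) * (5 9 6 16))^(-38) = (0 16 2 11 17 9 6 15 3)(1 5)(4 10)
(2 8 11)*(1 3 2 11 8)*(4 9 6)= (11)(1 3 2)(4 9 6)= [0, 3, 1, 2, 9, 5, 4, 7, 8, 6, 10, 11]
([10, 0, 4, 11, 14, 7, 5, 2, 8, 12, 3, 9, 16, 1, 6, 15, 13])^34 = (0 13 12 11 10 1 16 9 3)(2 5 14)(4 7 6)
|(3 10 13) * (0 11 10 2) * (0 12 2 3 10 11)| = 2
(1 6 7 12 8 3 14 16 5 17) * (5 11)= [0, 6, 2, 14, 4, 17, 7, 12, 3, 9, 10, 5, 8, 13, 16, 15, 11, 1]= (1 6 7 12 8 3 14 16 11 5 17)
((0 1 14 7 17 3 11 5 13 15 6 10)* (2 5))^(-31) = ((0 1 14 7 17 3 11 2 5 13 15 6 10))^(-31) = (0 5 7 6 11 1 13 17 10 2 14 15 3)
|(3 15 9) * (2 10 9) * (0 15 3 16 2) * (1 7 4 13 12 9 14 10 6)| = 18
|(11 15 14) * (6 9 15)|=5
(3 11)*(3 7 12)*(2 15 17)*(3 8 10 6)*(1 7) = (1 7 12 8 10 6 3 11)(2 15 17) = [0, 7, 15, 11, 4, 5, 3, 12, 10, 9, 6, 1, 8, 13, 14, 17, 16, 2]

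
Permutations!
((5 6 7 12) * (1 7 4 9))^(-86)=((1 7 12 5 6 4 9))^(-86)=(1 4 5 7 9 6 12)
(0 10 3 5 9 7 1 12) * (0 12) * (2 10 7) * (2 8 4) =(12)(0 7 1)(2 10 3 5 9 8 4) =[7, 0, 10, 5, 2, 9, 6, 1, 4, 8, 3, 11, 12]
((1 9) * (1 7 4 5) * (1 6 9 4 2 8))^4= ((1 4 5 6 9 7 2 8))^4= (1 9)(2 5)(4 7)(6 8)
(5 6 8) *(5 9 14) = (5 6 8 9 14) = [0, 1, 2, 3, 4, 6, 8, 7, 9, 14, 10, 11, 12, 13, 5]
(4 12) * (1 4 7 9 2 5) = [0, 4, 5, 3, 12, 1, 6, 9, 8, 2, 10, 11, 7] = (1 4 12 7 9 2 5)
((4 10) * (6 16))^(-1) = (4 10)(6 16)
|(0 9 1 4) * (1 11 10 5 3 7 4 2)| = |(0 9 11 10 5 3 7 4)(1 2)| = 8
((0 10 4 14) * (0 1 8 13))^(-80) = (0 1 10 8 4 13 14)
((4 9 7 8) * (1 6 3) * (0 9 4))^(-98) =(0 7)(1 6 3)(8 9)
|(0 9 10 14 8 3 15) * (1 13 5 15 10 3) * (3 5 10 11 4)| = |(0 9 5 15)(1 13 10 14 8)(3 11 4)| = 60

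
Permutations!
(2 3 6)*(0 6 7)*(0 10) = (0 6 2 3 7 10) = [6, 1, 3, 7, 4, 5, 2, 10, 8, 9, 0]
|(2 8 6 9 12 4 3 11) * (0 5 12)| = |(0 5 12 4 3 11 2 8 6 9)| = 10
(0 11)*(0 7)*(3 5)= (0 11 7)(3 5)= [11, 1, 2, 5, 4, 3, 6, 0, 8, 9, 10, 7]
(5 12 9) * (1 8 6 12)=(1 8 6 12 9 5)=[0, 8, 2, 3, 4, 1, 12, 7, 6, 5, 10, 11, 9]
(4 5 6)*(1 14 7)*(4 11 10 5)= (1 14 7)(5 6 11 10)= [0, 14, 2, 3, 4, 6, 11, 1, 8, 9, 5, 10, 12, 13, 7]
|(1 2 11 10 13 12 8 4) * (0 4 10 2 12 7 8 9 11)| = 28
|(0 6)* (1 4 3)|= |(0 6)(1 4 3)|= 6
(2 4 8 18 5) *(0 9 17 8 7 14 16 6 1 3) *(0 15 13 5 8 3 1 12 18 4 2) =(0 9 17 3 15 13 5)(4 7 14 16 6 12 18 8) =[9, 1, 2, 15, 7, 0, 12, 14, 4, 17, 10, 11, 18, 5, 16, 13, 6, 3, 8]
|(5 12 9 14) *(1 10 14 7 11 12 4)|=|(1 10 14 5 4)(7 11 12 9)|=20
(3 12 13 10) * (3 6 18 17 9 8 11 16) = [0, 1, 2, 12, 4, 5, 18, 7, 11, 8, 6, 16, 13, 10, 14, 15, 3, 9, 17] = (3 12 13 10 6 18 17 9 8 11 16)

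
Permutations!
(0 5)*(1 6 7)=(0 5)(1 6 7)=[5, 6, 2, 3, 4, 0, 7, 1]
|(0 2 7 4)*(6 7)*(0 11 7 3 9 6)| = 6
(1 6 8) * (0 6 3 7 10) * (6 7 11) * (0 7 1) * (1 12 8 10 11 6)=[12, 3, 2, 6, 4, 5, 10, 11, 0, 9, 7, 1, 8]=(0 12 8)(1 3 6 10 7 11)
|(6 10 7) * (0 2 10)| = |(0 2 10 7 6)| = 5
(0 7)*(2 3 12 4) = [7, 1, 3, 12, 2, 5, 6, 0, 8, 9, 10, 11, 4] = (0 7)(2 3 12 4)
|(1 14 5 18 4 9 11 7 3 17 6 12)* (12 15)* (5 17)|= |(1 14 17 6 15 12)(3 5 18 4 9 11 7)|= 42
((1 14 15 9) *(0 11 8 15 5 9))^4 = (15)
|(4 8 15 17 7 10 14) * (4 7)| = 12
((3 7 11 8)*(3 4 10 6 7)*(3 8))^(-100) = ((3 8 4 10 6 7 11))^(-100) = (3 7 10 8 11 6 4)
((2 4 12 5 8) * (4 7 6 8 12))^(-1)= (2 8 6 7)(5 12)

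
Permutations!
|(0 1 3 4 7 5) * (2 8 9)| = |(0 1 3 4 7 5)(2 8 9)| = 6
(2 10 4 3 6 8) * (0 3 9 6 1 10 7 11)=[3, 10, 7, 1, 9, 5, 8, 11, 2, 6, 4, 0]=(0 3 1 10 4 9 6 8 2 7 11)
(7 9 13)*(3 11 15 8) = (3 11 15 8)(7 9 13) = [0, 1, 2, 11, 4, 5, 6, 9, 3, 13, 10, 15, 12, 7, 14, 8]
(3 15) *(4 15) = (3 4 15) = [0, 1, 2, 4, 15, 5, 6, 7, 8, 9, 10, 11, 12, 13, 14, 3]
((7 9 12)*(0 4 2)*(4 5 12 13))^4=(0 9)(2 7)(4 12)(5 13)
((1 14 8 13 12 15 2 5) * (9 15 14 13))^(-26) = ((1 13 12 14 8 9 15 2 5))^(-26) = (1 13 12 14 8 9 15 2 5)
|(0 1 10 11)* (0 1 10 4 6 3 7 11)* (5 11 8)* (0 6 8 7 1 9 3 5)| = 10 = |(0 10 6 5 11 9 3 1 4 8)|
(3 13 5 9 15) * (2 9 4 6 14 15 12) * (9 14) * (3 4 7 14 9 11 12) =[0, 1, 9, 13, 6, 7, 11, 14, 8, 3, 10, 12, 2, 5, 15, 4] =(2 9 3 13 5 7 14 15 4 6 11 12)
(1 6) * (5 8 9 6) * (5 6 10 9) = (1 6)(5 8)(9 10) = [0, 6, 2, 3, 4, 8, 1, 7, 5, 10, 9]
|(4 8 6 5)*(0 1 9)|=|(0 1 9)(4 8 6 5)|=12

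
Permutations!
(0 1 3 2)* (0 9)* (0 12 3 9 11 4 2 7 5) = (0 1 9 12 3 7 5)(2 11 4) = [1, 9, 11, 7, 2, 0, 6, 5, 8, 12, 10, 4, 3]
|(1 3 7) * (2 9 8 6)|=|(1 3 7)(2 9 8 6)|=12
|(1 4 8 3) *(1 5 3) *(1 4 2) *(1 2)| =|(3 5)(4 8)| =2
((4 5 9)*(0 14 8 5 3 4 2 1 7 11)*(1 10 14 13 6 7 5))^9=((0 13 6 7 11)(1 5 9 2 10 14 8)(3 4))^9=(0 11 7 6 13)(1 9 10 8 5 2 14)(3 4)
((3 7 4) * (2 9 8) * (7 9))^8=(2 4 9)(3 8 7)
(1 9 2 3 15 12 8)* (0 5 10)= (0 5 10)(1 9 2 3 15 12 8)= [5, 9, 3, 15, 4, 10, 6, 7, 1, 2, 0, 11, 8, 13, 14, 12]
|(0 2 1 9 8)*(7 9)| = 6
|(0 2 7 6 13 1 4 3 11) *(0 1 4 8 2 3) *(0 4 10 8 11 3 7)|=|(0 7 6 13 10 8 2)(1 11)|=14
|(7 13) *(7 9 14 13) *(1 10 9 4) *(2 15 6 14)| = 9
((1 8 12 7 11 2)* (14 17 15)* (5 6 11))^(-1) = ((1 8 12 7 5 6 11 2)(14 17 15))^(-1) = (1 2 11 6 5 7 12 8)(14 15 17)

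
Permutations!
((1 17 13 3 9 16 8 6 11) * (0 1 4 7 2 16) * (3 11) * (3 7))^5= ((0 1 17 13 11 4 3 9)(2 16 8 6 7))^5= (0 4 17 9 11 1 3 13)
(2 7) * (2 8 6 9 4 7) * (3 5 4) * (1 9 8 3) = (1 9)(3 5 4 7)(6 8) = [0, 9, 2, 5, 7, 4, 8, 3, 6, 1]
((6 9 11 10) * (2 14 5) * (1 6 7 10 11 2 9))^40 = (14)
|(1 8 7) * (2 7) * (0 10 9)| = |(0 10 9)(1 8 2 7)| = 12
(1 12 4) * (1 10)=(1 12 4 10)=[0, 12, 2, 3, 10, 5, 6, 7, 8, 9, 1, 11, 4]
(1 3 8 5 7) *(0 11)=[11, 3, 2, 8, 4, 7, 6, 1, 5, 9, 10, 0]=(0 11)(1 3 8 5 7)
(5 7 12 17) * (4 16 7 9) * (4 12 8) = (4 16 7 8)(5 9 12 17) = [0, 1, 2, 3, 16, 9, 6, 8, 4, 12, 10, 11, 17, 13, 14, 15, 7, 5]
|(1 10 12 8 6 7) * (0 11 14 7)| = |(0 11 14 7 1 10 12 8 6)| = 9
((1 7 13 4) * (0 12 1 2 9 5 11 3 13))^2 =(0 1)(2 5 3 4 9 11 13)(7 12)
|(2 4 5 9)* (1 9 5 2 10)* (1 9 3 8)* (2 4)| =6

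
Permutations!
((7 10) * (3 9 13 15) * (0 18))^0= (18)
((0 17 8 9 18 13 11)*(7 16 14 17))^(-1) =(0 11 13 18 9 8 17 14 16 7)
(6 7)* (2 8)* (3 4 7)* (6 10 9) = (2 8)(3 4 7 10 9 6) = [0, 1, 8, 4, 7, 5, 3, 10, 2, 6, 9]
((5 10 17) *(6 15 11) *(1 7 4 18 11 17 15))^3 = (1 18)(4 6)(5 17 15 10)(7 11)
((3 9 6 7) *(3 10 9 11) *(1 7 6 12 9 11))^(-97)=((1 7 10 11 3)(9 12))^(-97)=(1 11 7 3 10)(9 12)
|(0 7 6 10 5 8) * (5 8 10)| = 6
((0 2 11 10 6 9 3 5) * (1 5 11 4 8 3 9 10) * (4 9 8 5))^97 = (0 4 11 8 2 5 1 3 9)(6 10)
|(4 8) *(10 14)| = |(4 8)(10 14)| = 2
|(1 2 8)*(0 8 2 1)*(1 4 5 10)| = |(0 8)(1 4 5 10)| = 4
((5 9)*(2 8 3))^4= (9)(2 8 3)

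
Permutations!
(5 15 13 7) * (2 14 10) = (2 14 10)(5 15 13 7) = [0, 1, 14, 3, 4, 15, 6, 5, 8, 9, 2, 11, 12, 7, 10, 13]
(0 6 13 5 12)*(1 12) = (0 6 13 5 1 12) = [6, 12, 2, 3, 4, 1, 13, 7, 8, 9, 10, 11, 0, 5]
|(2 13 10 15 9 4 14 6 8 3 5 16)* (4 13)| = 8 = |(2 4 14 6 8 3 5 16)(9 13 10 15)|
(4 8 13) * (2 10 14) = (2 10 14)(4 8 13) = [0, 1, 10, 3, 8, 5, 6, 7, 13, 9, 14, 11, 12, 4, 2]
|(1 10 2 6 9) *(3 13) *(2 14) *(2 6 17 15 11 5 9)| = 10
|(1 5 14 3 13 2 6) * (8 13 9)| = |(1 5 14 3 9 8 13 2 6)| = 9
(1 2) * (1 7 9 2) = (2 7 9) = [0, 1, 7, 3, 4, 5, 6, 9, 8, 2]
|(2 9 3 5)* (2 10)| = |(2 9 3 5 10)| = 5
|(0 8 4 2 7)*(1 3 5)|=|(0 8 4 2 7)(1 3 5)|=15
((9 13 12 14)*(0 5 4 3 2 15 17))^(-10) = (0 2 5 15 4 17 3)(9 12)(13 14)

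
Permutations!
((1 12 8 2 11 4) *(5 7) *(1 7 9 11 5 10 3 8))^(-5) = ((1 12)(2 5 9 11 4 7 10 3 8))^(-5) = (1 12)(2 4 8 11 3 9 10 5 7)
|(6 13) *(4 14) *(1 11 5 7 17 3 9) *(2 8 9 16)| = 10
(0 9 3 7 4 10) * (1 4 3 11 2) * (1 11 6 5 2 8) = [9, 4, 11, 7, 10, 2, 5, 3, 1, 6, 0, 8] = (0 9 6 5 2 11 8 1 4 10)(3 7)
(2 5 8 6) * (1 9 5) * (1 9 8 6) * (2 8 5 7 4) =[0, 5, 9, 3, 2, 6, 8, 4, 1, 7] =(1 5 6 8)(2 9 7 4)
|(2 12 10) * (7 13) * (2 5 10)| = 2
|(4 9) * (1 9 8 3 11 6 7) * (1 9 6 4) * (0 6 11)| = 9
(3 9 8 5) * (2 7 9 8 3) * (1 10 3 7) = (1 10 3 8 5 2)(7 9) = [0, 10, 1, 8, 4, 2, 6, 9, 5, 7, 3]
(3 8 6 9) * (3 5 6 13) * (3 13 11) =(13)(3 8 11)(5 6 9) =[0, 1, 2, 8, 4, 6, 9, 7, 11, 5, 10, 3, 12, 13]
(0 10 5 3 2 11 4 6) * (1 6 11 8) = (0 10 5 3 2 8 1 6)(4 11) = [10, 6, 8, 2, 11, 3, 0, 7, 1, 9, 5, 4]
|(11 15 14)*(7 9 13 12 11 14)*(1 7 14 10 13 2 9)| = 6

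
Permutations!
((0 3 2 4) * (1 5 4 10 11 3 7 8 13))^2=((0 7 8 13 1 5 4)(2 10 11 3))^2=(0 8 1 4 7 13 5)(2 11)(3 10)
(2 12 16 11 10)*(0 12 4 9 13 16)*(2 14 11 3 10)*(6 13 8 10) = (0 12)(2 4 9 8 10 14 11)(3 6 13 16) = [12, 1, 4, 6, 9, 5, 13, 7, 10, 8, 14, 2, 0, 16, 11, 15, 3]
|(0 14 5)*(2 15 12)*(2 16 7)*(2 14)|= |(0 2 15 12 16 7 14 5)|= 8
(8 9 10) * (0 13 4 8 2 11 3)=(0 13 4 8 9 10 2 11 3)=[13, 1, 11, 0, 8, 5, 6, 7, 9, 10, 2, 3, 12, 4]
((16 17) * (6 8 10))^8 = ((6 8 10)(16 17))^8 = (17)(6 10 8)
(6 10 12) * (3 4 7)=(3 4 7)(6 10 12)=[0, 1, 2, 4, 7, 5, 10, 3, 8, 9, 12, 11, 6]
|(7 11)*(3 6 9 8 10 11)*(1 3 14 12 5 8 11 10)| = |(1 3 6 9 11 7 14 12 5 8)| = 10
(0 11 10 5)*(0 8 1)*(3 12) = [11, 0, 2, 12, 4, 8, 6, 7, 1, 9, 5, 10, 3] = (0 11 10 5 8 1)(3 12)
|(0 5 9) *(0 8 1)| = |(0 5 9 8 1)| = 5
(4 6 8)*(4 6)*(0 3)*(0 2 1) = (0 3 2 1)(6 8) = [3, 0, 1, 2, 4, 5, 8, 7, 6]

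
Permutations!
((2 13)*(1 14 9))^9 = (14)(2 13)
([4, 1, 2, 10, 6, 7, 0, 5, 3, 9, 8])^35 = [6, 1, 2, 8, 0, 7, 4, 5, 10, 9, 3]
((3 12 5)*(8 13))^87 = (8 13)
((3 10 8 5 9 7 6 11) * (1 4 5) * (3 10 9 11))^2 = ((1 4 5 11 10 8)(3 9 7 6))^2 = (1 5 10)(3 7)(4 11 8)(6 9)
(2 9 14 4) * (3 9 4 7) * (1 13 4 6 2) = (1 13 4)(2 6)(3 9 14 7) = [0, 13, 6, 9, 1, 5, 2, 3, 8, 14, 10, 11, 12, 4, 7]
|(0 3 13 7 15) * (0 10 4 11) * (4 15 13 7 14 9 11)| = |(0 3 7 13 14 9 11)(10 15)| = 14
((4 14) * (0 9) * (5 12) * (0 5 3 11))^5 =((0 9 5 12 3 11)(4 14))^5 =(0 11 3 12 5 9)(4 14)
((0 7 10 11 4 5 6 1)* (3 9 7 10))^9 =(0 11 5 1 10 4 6)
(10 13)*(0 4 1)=[4, 0, 2, 3, 1, 5, 6, 7, 8, 9, 13, 11, 12, 10]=(0 4 1)(10 13)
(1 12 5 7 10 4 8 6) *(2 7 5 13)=[0, 12, 7, 3, 8, 5, 1, 10, 6, 9, 4, 11, 13, 2]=(1 12 13 2 7 10 4 8 6)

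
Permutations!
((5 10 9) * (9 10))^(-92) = ((10)(5 9))^(-92) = (10)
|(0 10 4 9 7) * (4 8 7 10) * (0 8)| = |(0 4 9 10)(7 8)| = 4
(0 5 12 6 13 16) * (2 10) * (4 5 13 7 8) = (0 13 16)(2 10)(4 5 12 6 7 8) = [13, 1, 10, 3, 5, 12, 7, 8, 4, 9, 2, 11, 6, 16, 14, 15, 0]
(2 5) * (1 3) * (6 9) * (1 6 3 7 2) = [0, 7, 5, 6, 4, 1, 9, 2, 8, 3] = (1 7 2 5)(3 6 9)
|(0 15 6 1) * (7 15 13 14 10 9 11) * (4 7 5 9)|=9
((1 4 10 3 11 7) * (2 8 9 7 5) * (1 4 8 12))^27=(1 10 12 4 2 7 5 9 11 8 3)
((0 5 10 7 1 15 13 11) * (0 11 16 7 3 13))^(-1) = (0 15 1 7 16 13 3 10 5)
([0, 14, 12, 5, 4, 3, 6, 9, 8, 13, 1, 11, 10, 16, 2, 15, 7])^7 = [0, 2, 10, 5, 4, 3, 6, 16, 8, 7, 14, 11, 1, 9, 12, 15, 13]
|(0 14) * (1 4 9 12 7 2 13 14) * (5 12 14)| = 5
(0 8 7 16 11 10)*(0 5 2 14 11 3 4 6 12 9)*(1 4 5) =(0 8 7 16 3 5 2 14 11 10 1 4 6 12 9) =[8, 4, 14, 5, 6, 2, 12, 16, 7, 0, 1, 10, 9, 13, 11, 15, 3]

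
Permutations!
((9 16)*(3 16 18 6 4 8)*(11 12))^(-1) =((3 16 9 18 6 4 8)(11 12))^(-1) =(3 8 4 6 18 9 16)(11 12)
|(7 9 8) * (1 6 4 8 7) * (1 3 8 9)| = |(1 6 4 9 7)(3 8)| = 10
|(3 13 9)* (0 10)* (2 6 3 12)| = |(0 10)(2 6 3 13 9 12)| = 6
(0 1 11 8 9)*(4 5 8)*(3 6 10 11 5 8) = (0 1 5 3 6 10 11 4 8 9) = [1, 5, 2, 6, 8, 3, 10, 7, 9, 0, 11, 4]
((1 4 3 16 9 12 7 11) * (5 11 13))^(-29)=(1 4 3 16 9 12 7 13 5 11)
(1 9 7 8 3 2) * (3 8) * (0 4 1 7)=(0 4 1 9)(2 7 3)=[4, 9, 7, 2, 1, 5, 6, 3, 8, 0]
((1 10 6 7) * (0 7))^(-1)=((0 7 1 10 6))^(-1)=(0 6 10 1 7)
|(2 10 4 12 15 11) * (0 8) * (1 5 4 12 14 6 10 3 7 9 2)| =|(0 8)(1 5 4 14 6 10 12 15 11)(2 3 7 9)| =36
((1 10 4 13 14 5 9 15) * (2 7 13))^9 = ((1 10 4 2 7 13 14 5 9 15))^9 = (1 15 9 5 14 13 7 2 4 10)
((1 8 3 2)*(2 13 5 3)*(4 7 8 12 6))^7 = (3 13 5)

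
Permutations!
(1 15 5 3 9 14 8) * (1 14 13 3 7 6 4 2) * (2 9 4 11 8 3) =(1 15 5 7 6 11 8 14 3 4 9 13 2) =[0, 15, 1, 4, 9, 7, 11, 6, 14, 13, 10, 8, 12, 2, 3, 5]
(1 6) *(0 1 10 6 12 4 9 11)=(0 1 12 4 9 11)(6 10)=[1, 12, 2, 3, 9, 5, 10, 7, 8, 11, 6, 0, 4]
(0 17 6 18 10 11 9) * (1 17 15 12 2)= (0 15 12 2 1 17 6 18 10 11 9)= [15, 17, 1, 3, 4, 5, 18, 7, 8, 0, 11, 9, 2, 13, 14, 12, 16, 6, 10]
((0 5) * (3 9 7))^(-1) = ((0 5)(3 9 7))^(-1) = (0 5)(3 7 9)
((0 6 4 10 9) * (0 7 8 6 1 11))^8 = ((0 1 11)(4 10 9 7 8 6))^8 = (0 11 1)(4 9 8)(6 10 7)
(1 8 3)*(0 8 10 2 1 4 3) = [8, 10, 1, 4, 3, 5, 6, 7, 0, 9, 2] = (0 8)(1 10 2)(3 4)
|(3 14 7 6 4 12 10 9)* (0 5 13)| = |(0 5 13)(3 14 7 6 4 12 10 9)| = 24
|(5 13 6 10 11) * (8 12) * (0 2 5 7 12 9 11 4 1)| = 40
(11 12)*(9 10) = (9 10)(11 12) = [0, 1, 2, 3, 4, 5, 6, 7, 8, 10, 9, 12, 11]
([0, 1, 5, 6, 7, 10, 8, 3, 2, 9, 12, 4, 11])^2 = (2 10 11 7 6)(3 8 5 12 4)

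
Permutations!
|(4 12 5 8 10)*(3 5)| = 6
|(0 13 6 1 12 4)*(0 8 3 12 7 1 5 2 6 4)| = |(0 13 4 8 3 12)(1 7)(2 6 5)| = 6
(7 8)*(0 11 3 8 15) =(0 11 3 8 7 15) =[11, 1, 2, 8, 4, 5, 6, 15, 7, 9, 10, 3, 12, 13, 14, 0]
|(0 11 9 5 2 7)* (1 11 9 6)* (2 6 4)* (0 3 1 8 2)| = 11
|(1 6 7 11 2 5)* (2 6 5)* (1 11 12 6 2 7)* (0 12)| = 8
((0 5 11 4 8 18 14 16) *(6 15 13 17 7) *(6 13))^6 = (0 14 8 11)(4 5 16 18) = ((0 5 11 4 8 18 14 16)(6 15)(7 13 17))^6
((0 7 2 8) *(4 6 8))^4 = ((0 7 2 4 6 8))^4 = (0 6 2)(4 7 8)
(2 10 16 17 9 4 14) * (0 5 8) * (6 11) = [5, 1, 10, 3, 14, 8, 11, 7, 0, 4, 16, 6, 12, 13, 2, 15, 17, 9] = (0 5 8)(2 10 16 17 9 4 14)(6 11)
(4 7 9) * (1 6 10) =(1 6 10)(4 7 9) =[0, 6, 2, 3, 7, 5, 10, 9, 8, 4, 1]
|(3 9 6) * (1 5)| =|(1 5)(3 9 6)| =6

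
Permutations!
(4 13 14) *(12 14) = (4 13 12 14) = [0, 1, 2, 3, 13, 5, 6, 7, 8, 9, 10, 11, 14, 12, 4]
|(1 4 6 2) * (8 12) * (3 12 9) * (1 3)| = |(1 4 6 2 3 12 8 9)| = 8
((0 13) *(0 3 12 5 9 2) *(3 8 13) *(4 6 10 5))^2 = ((0 3 12 4 6 10 5 9 2)(8 13))^2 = (13)(0 12 6 5 2 3 4 10 9)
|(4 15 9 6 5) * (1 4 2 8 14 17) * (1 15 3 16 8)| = 12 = |(1 4 3 16 8 14 17 15 9 6 5 2)|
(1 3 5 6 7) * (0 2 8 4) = [2, 3, 8, 5, 0, 6, 7, 1, 4] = (0 2 8 4)(1 3 5 6 7)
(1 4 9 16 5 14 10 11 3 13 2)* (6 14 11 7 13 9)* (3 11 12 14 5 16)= (16)(1 4 6 5 12 14 10 7 13 2)(3 9)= [0, 4, 1, 9, 6, 12, 5, 13, 8, 3, 7, 11, 14, 2, 10, 15, 16]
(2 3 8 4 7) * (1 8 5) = (1 8 4 7 2 3 5) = [0, 8, 3, 5, 7, 1, 6, 2, 4]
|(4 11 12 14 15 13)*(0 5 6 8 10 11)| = |(0 5 6 8 10 11 12 14 15 13 4)| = 11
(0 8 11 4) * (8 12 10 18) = (0 12 10 18 8 11 4) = [12, 1, 2, 3, 0, 5, 6, 7, 11, 9, 18, 4, 10, 13, 14, 15, 16, 17, 8]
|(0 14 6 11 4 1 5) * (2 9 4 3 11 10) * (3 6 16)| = 12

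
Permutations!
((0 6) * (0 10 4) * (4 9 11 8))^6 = ((0 6 10 9 11 8 4))^6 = (0 4 8 11 9 10 6)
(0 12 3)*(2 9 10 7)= [12, 1, 9, 0, 4, 5, 6, 2, 8, 10, 7, 11, 3]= (0 12 3)(2 9 10 7)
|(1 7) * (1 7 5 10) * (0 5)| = |(0 5 10 1)| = 4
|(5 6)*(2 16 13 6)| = 5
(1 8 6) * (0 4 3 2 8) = (0 4 3 2 8 6 1) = [4, 0, 8, 2, 3, 5, 1, 7, 6]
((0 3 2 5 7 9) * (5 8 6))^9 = (0 3 2 8 6 5 7 9)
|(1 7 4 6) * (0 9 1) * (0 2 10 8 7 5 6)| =|(0 9 1 5 6 2 10 8 7 4)| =10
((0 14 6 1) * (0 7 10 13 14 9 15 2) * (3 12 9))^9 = ((0 3 12 9 15 2)(1 7 10 13 14 6))^9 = (0 9)(1 13)(2 12)(3 15)(6 10)(7 14)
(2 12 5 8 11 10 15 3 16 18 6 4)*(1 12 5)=(1 12)(2 5 8 11 10 15 3 16 18 6 4)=[0, 12, 5, 16, 2, 8, 4, 7, 11, 9, 15, 10, 1, 13, 14, 3, 18, 17, 6]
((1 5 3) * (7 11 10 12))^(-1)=(1 3 5)(7 12 10 11)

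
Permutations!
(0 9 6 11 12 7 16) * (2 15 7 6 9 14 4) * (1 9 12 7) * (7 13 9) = (0 14 4 2 15 1 7 16)(6 11 13 9 12) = [14, 7, 15, 3, 2, 5, 11, 16, 8, 12, 10, 13, 6, 9, 4, 1, 0]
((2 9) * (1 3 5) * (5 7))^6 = ((1 3 7 5)(2 9))^6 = (9)(1 7)(3 5)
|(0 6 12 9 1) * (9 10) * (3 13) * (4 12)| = 14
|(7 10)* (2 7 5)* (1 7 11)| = 6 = |(1 7 10 5 2 11)|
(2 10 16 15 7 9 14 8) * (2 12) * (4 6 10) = [0, 1, 4, 3, 6, 5, 10, 9, 12, 14, 16, 11, 2, 13, 8, 7, 15] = (2 4 6 10 16 15 7 9 14 8 12)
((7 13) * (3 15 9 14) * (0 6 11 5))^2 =((0 6 11 5)(3 15 9 14)(7 13))^2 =(0 11)(3 9)(5 6)(14 15)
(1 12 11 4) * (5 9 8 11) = [0, 12, 2, 3, 1, 9, 6, 7, 11, 8, 10, 4, 5] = (1 12 5 9 8 11 4)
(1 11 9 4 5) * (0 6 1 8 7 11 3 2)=(0 6 1 3 2)(4 5 8 7 11 9)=[6, 3, 0, 2, 5, 8, 1, 11, 7, 4, 10, 9]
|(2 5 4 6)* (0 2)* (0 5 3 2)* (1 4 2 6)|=|(1 4)(2 3 6 5)|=4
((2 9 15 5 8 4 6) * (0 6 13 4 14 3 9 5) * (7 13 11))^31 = ((0 6 2 5 8 14 3 9 15)(4 11 7 13))^31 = (0 8 15 5 9 2 3 6 14)(4 13 7 11)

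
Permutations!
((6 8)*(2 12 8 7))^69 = (2 7 6 8 12)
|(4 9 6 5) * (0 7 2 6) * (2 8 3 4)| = |(0 7 8 3 4 9)(2 6 5)| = 6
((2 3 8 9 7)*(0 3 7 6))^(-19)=(0 3 8 9 6)(2 7)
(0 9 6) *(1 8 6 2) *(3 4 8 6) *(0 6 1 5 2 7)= (0 9 7)(2 5)(3 4 8)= [9, 1, 5, 4, 8, 2, 6, 0, 3, 7]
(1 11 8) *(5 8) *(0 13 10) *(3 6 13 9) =(0 9 3 6 13 10)(1 11 5 8) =[9, 11, 2, 6, 4, 8, 13, 7, 1, 3, 0, 5, 12, 10]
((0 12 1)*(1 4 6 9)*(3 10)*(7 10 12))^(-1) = (0 1 9 6 4 12 3 10 7)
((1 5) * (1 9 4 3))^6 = (1 5 9 4 3)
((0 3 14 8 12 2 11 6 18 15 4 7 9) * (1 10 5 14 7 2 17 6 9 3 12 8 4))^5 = ((0 12 17 6 18 15 1 10 5 14 4 2 11 9)(3 7))^5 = (0 15 4 12 1 2 17 10 11 6 5 9 18 14)(3 7)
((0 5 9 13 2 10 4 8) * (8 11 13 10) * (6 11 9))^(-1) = (0 8 2 13 11 6 5)(4 10 9) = ((0 5 6 11 13 2 8)(4 9 10))^(-1)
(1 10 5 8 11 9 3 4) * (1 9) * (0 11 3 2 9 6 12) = (0 11 1 10 5 8 3 4 6 12)(2 9) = [11, 10, 9, 4, 6, 8, 12, 7, 3, 2, 5, 1, 0]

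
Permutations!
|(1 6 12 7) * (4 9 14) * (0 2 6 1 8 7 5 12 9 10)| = 14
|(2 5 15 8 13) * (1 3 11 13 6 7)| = |(1 3 11 13 2 5 15 8 6 7)| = 10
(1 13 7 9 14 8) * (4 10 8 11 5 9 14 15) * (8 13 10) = [0, 10, 2, 3, 8, 9, 6, 14, 1, 15, 13, 5, 12, 7, 11, 4] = (1 10 13 7 14 11 5 9 15 4 8)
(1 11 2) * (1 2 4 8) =(1 11 4 8) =[0, 11, 2, 3, 8, 5, 6, 7, 1, 9, 10, 4]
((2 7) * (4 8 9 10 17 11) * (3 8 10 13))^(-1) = (2 7)(3 13 9 8)(4 11 17 10)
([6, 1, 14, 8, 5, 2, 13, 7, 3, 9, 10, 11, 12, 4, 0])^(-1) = (0 14 2 5 4 13 6)(3 8)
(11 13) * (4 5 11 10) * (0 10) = [10, 1, 2, 3, 5, 11, 6, 7, 8, 9, 4, 13, 12, 0] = (0 10 4 5 11 13)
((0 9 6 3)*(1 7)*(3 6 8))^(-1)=(0 3 8 9)(1 7)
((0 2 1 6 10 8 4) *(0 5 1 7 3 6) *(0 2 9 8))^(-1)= (0 10 6 3 7 2 1 5 4 8 9)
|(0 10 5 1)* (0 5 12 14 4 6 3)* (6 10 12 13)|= 8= |(0 12 14 4 10 13 6 3)(1 5)|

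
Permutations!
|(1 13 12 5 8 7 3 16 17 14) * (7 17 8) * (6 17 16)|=|(1 13 12 5 7 3 6 17 14)(8 16)|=18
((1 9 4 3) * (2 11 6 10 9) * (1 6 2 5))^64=(11)(3 4 9 10 6)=((1 5)(2 11)(3 6 10 9 4))^64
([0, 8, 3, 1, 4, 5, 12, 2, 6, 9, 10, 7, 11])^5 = [0, 7, 12, 11, 4, 5, 3, 6, 2, 9, 10, 8, 1]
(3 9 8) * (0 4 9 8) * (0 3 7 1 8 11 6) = [4, 8, 2, 11, 9, 5, 0, 1, 7, 3, 10, 6] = (0 4 9 3 11 6)(1 8 7)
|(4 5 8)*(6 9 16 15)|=|(4 5 8)(6 9 16 15)|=12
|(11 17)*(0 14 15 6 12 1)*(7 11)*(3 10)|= 6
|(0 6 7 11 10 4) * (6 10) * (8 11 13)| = 15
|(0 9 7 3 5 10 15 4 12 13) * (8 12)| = 11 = |(0 9 7 3 5 10 15 4 8 12 13)|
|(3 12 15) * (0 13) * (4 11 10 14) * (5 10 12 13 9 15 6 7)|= 40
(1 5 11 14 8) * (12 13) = (1 5 11 14 8)(12 13) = [0, 5, 2, 3, 4, 11, 6, 7, 1, 9, 10, 14, 13, 12, 8]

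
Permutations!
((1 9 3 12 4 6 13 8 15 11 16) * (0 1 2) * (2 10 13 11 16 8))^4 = (0 12 8 13 9 6 16)(1 4 15 2 3 11 10)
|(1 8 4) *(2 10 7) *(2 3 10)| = |(1 8 4)(3 10 7)| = 3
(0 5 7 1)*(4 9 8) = (0 5 7 1)(4 9 8) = [5, 0, 2, 3, 9, 7, 6, 1, 4, 8]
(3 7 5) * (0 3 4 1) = [3, 0, 2, 7, 1, 4, 6, 5] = (0 3 7 5 4 1)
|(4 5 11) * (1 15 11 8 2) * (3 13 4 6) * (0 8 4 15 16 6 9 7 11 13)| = |(0 8 2 1 16 6 3)(4 5)(7 11 9)(13 15)| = 42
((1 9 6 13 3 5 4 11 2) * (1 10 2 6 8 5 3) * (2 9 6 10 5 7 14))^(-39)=((1 6 13)(2 5 4 11 10 9 8 7 14))^(-39)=(2 8 11)(4 14 9)(5 7 10)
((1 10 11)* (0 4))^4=((0 4)(1 10 11))^4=(1 10 11)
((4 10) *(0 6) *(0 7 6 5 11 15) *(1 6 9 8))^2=((0 5 11 15)(1 6 7 9 8)(4 10))^2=(0 11)(1 7 8 6 9)(5 15)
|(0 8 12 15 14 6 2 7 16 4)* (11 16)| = |(0 8 12 15 14 6 2 7 11 16 4)| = 11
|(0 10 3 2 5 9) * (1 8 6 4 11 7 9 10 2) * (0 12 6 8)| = |(0 2 5 10 3 1)(4 11 7 9 12 6)| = 6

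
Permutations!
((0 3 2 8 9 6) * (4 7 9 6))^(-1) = (0 6 8 2 3)(4 9 7)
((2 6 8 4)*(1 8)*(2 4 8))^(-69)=(8)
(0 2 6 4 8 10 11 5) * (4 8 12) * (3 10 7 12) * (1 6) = (0 2 1 6 8 7 12 4 3 10 11 5) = [2, 6, 1, 10, 3, 0, 8, 12, 7, 9, 11, 5, 4]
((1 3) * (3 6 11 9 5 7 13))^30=(1 13 5 11)(3 7 9 6)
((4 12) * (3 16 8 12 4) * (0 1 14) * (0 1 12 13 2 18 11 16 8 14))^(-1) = (0 1 14 16 11 18 2 13 8 3 12)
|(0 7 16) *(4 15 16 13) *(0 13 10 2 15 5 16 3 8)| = 28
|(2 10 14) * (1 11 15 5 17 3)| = |(1 11 15 5 17 3)(2 10 14)| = 6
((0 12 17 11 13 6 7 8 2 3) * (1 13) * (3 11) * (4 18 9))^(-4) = ((0 12 17 3)(1 13 6 7 8 2 11)(4 18 9))^(-4) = (1 7 11 6 2 13 8)(4 9 18)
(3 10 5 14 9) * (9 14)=[0, 1, 2, 10, 4, 9, 6, 7, 8, 3, 5, 11, 12, 13, 14]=(14)(3 10 5 9)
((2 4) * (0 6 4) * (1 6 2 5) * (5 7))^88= ((0 2)(1 6 4 7 5))^88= (1 7 6 5 4)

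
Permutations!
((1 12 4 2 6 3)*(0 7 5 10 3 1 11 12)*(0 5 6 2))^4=((0 7 6 1 5 10 3 11 12 4))^4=(0 5 12 6 3)(1 11 7 10 4)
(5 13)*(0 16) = (0 16)(5 13) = [16, 1, 2, 3, 4, 13, 6, 7, 8, 9, 10, 11, 12, 5, 14, 15, 0]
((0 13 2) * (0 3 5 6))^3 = (0 3)(2 6)(5 13)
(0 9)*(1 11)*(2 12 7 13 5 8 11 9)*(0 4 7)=(0 2 12)(1 9 4 7 13 5 8 11)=[2, 9, 12, 3, 7, 8, 6, 13, 11, 4, 10, 1, 0, 5]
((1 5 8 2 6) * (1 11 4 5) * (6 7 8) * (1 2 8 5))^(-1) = (1 4 11 6 5 7 2)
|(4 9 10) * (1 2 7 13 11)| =15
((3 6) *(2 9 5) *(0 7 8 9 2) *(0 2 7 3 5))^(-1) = ((0 3 6 5 2 7 8 9))^(-1) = (0 9 8 7 2 5 6 3)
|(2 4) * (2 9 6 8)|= 5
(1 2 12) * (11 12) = [0, 2, 11, 3, 4, 5, 6, 7, 8, 9, 10, 12, 1] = (1 2 11 12)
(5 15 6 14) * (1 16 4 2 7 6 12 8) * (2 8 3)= (1 16 4 8)(2 7 6 14 5 15 12 3)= [0, 16, 7, 2, 8, 15, 14, 6, 1, 9, 10, 11, 3, 13, 5, 12, 4]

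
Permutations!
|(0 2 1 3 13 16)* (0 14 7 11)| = 9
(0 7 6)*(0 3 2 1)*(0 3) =(0 7 6)(1 3 2) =[7, 3, 1, 2, 4, 5, 0, 6]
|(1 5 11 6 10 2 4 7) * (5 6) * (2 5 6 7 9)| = 12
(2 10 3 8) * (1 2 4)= [0, 2, 10, 8, 1, 5, 6, 7, 4, 9, 3]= (1 2 10 3 8 4)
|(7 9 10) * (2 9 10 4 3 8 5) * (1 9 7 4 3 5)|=20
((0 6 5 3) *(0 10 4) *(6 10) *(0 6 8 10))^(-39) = (3 4)(5 10)(6 8)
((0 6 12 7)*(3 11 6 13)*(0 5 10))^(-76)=((0 13 3 11 6 12 7 5 10))^(-76)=(0 12 13 7 3 5 11 10 6)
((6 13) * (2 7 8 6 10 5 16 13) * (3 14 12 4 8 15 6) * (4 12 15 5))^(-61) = (2 6 15 14 3 8 4 10 13 16 5 7) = ((2 7 5 16 13 10 4 8 3 14 15 6))^(-61)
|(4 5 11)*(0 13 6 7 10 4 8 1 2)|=|(0 13 6 7 10 4 5 11 8 1 2)|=11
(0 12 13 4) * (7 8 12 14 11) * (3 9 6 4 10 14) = (0 3 9 6 4)(7 8 12 13 10 14 11) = [3, 1, 2, 9, 0, 5, 4, 8, 12, 6, 14, 7, 13, 10, 11]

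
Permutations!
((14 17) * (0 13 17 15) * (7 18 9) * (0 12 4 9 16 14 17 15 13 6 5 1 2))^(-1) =(0 2 1 5 6)(4 12 15 13 14 16 18 7 9)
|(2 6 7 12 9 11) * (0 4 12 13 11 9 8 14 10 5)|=35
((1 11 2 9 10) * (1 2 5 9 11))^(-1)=((2 11 5 9 10))^(-1)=(2 10 9 5 11)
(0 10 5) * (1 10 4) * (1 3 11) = [4, 10, 2, 11, 3, 0, 6, 7, 8, 9, 5, 1] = (0 4 3 11 1 10 5)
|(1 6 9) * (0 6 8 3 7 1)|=|(0 6 9)(1 8 3 7)|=12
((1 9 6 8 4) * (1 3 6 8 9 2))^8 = (3 8 6 4 9)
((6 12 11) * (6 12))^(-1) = ((11 12))^(-1) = (11 12)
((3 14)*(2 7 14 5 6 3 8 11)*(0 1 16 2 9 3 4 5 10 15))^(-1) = (0 15 10 3 9 11 8 14 7 2 16 1)(4 6 5)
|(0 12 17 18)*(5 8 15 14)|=|(0 12 17 18)(5 8 15 14)|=4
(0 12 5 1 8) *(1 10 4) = (0 12 5 10 4 1 8) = [12, 8, 2, 3, 1, 10, 6, 7, 0, 9, 4, 11, 5]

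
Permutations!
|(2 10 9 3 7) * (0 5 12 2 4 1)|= |(0 5 12 2 10 9 3 7 4 1)|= 10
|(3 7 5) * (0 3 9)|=5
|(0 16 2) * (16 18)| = 4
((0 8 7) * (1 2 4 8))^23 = (0 7 8 4 2 1) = ((0 1 2 4 8 7))^23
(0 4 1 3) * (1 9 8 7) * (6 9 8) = (0 4 8 7 1 3)(6 9) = [4, 3, 2, 0, 8, 5, 9, 1, 7, 6]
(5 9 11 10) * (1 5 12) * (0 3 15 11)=[3, 5, 2, 15, 4, 9, 6, 7, 8, 0, 12, 10, 1, 13, 14, 11]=(0 3 15 11 10 12 1 5 9)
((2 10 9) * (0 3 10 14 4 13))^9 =((0 3 10 9 2 14 4 13))^9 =(0 3 10 9 2 14 4 13)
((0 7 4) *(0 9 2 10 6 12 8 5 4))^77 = (0 7)(2 5 6 9 8 10 4 12) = ((0 7)(2 10 6 12 8 5 4 9))^77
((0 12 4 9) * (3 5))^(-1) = ((0 12 4 9)(3 5))^(-1) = (0 9 4 12)(3 5)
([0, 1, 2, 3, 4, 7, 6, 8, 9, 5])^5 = [0, 1, 2, 3, 4, 7, 6, 8, 9, 5]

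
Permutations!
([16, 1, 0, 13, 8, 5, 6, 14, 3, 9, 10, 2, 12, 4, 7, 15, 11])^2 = (0 11)(2 16)(3 4)(8 13)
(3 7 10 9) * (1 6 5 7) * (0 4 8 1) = (0 4 8 1 6 5 7 10 9 3) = [4, 6, 2, 0, 8, 7, 5, 10, 1, 3, 9]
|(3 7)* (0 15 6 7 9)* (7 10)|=7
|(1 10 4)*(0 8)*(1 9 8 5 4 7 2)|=|(0 5 4 9 8)(1 10 7 2)|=20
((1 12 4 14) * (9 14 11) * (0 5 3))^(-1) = (0 3 5)(1 14 9 11 4 12)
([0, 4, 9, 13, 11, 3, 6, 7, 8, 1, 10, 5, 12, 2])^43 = (1 5 2 4 3 9 11 13)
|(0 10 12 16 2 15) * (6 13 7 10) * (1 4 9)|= |(0 6 13 7 10 12 16 2 15)(1 4 9)|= 9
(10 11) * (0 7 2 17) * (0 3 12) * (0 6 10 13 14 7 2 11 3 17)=(17)(0 2)(3 12 6 10)(7 11 13 14)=[2, 1, 0, 12, 4, 5, 10, 11, 8, 9, 3, 13, 6, 14, 7, 15, 16, 17]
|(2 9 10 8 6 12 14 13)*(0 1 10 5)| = 11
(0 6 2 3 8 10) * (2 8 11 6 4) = (0 4 2 3 11 6 8 10) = [4, 1, 3, 11, 2, 5, 8, 7, 10, 9, 0, 6]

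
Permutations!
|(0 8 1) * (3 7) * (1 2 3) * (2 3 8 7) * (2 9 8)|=3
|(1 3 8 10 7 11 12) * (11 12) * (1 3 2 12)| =7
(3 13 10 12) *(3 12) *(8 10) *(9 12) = (3 13 8 10)(9 12) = [0, 1, 2, 13, 4, 5, 6, 7, 10, 12, 3, 11, 9, 8]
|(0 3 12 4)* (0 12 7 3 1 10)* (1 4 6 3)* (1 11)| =9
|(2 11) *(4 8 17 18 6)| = |(2 11)(4 8 17 18 6)| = 10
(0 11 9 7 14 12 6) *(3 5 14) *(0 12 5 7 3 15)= [11, 1, 2, 7, 4, 14, 12, 15, 8, 3, 10, 9, 6, 13, 5, 0]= (0 11 9 3 7 15)(5 14)(6 12)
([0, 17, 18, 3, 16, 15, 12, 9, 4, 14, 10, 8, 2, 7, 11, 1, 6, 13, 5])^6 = (1 11 2 13 4 5 9 6)(7 16 15 14 12 17 8 18)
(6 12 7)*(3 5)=(3 5)(6 12 7)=[0, 1, 2, 5, 4, 3, 12, 6, 8, 9, 10, 11, 7]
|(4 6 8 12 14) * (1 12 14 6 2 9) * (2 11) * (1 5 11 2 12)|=9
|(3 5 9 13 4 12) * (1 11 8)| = 6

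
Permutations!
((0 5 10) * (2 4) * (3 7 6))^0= (10)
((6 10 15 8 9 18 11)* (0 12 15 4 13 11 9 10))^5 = ((0 12 15 8 10 4 13 11 6)(9 18))^5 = (0 4 12 13 15 11 8 6 10)(9 18)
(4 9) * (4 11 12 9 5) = (4 5)(9 11 12) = [0, 1, 2, 3, 5, 4, 6, 7, 8, 11, 10, 12, 9]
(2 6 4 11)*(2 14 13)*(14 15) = (2 6 4 11 15 14 13) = [0, 1, 6, 3, 11, 5, 4, 7, 8, 9, 10, 15, 12, 2, 13, 14]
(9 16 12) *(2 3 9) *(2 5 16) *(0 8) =(0 8)(2 3 9)(5 16 12) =[8, 1, 3, 9, 4, 16, 6, 7, 0, 2, 10, 11, 5, 13, 14, 15, 12]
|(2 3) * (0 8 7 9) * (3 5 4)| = 4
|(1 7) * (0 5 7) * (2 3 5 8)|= 7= |(0 8 2 3 5 7 1)|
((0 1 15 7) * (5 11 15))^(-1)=(0 7 15 11 5 1)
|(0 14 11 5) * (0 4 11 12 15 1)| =15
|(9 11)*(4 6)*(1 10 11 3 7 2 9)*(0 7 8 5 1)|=10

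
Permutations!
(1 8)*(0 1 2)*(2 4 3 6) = (0 1 8 4 3 6 2) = [1, 8, 0, 6, 3, 5, 2, 7, 4]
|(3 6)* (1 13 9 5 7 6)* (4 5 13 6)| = |(1 6 3)(4 5 7)(9 13)| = 6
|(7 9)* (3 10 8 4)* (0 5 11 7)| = 20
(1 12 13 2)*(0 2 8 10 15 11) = (0 2 1 12 13 8 10 15 11) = [2, 12, 1, 3, 4, 5, 6, 7, 10, 9, 15, 0, 13, 8, 14, 11]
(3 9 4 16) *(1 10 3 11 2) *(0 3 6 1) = (0 3 9 4 16 11 2)(1 10 6) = [3, 10, 0, 9, 16, 5, 1, 7, 8, 4, 6, 2, 12, 13, 14, 15, 11]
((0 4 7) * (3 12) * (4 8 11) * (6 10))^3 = ((0 8 11 4 7)(3 12)(6 10))^3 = (0 4 8 7 11)(3 12)(6 10)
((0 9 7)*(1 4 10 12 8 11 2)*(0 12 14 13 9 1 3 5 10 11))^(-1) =(0 8 12 7 9 13 14 10 5 3 2 11 4 1)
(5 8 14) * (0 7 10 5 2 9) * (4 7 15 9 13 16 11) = (0 15 9)(2 13 16 11 4 7 10 5 8 14) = [15, 1, 13, 3, 7, 8, 6, 10, 14, 0, 5, 4, 12, 16, 2, 9, 11]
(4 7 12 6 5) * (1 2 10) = (1 2 10)(4 7 12 6 5) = [0, 2, 10, 3, 7, 4, 5, 12, 8, 9, 1, 11, 6]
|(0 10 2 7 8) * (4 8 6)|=7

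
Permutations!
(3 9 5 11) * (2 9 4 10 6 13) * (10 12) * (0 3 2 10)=[3, 1, 9, 4, 12, 11, 13, 7, 8, 5, 6, 2, 0, 10]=(0 3 4 12)(2 9 5 11)(6 13 10)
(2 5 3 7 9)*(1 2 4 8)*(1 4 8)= (1 2 5 3 7 9 8 4)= [0, 2, 5, 7, 1, 3, 6, 9, 4, 8]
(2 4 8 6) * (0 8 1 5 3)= (0 8 6 2 4 1 5 3)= [8, 5, 4, 0, 1, 3, 2, 7, 6]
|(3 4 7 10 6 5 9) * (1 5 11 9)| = |(1 5)(3 4 7 10 6 11 9)| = 14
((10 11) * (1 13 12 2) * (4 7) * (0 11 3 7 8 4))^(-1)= ((0 11 10 3 7)(1 13 12 2)(4 8))^(-1)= (0 7 3 10 11)(1 2 12 13)(4 8)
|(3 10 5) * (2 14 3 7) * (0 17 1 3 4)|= 10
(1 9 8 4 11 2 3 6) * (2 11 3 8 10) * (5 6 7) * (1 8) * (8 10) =(11)(1 9 8 4 3 7 5 6 10 2) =[0, 9, 1, 7, 3, 6, 10, 5, 4, 8, 2, 11]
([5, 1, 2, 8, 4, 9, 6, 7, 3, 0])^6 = (9)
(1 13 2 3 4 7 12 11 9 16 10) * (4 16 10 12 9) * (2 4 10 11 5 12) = (1 13 4 7 9 11 10)(2 3 16)(5 12) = [0, 13, 3, 16, 7, 12, 6, 9, 8, 11, 1, 10, 5, 4, 14, 15, 2]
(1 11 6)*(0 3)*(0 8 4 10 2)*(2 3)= (0 2)(1 11 6)(3 8 4 10)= [2, 11, 0, 8, 10, 5, 1, 7, 4, 9, 3, 6]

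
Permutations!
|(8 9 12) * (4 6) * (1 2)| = |(1 2)(4 6)(8 9 12)| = 6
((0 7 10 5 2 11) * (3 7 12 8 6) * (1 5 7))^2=(0 8 3 5 11 12 6 1 2)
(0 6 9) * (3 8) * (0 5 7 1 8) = (0 6 9 5 7 1 8 3) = [6, 8, 2, 0, 4, 7, 9, 1, 3, 5]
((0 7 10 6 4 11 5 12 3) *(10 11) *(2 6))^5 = (0 3 12 5 11 7)(2 6 4 10)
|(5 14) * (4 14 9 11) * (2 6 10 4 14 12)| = |(2 6 10 4 12)(5 9 11 14)| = 20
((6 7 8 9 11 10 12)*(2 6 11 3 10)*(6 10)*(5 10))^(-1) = ((2 5 10 12 11)(3 6 7 8 9))^(-1) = (2 11 12 10 5)(3 9 8 7 6)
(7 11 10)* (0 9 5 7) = (0 9 5 7 11 10) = [9, 1, 2, 3, 4, 7, 6, 11, 8, 5, 0, 10]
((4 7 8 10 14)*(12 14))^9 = ((4 7 8 10 12 14))^9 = (4 10)(7 12)(8 14)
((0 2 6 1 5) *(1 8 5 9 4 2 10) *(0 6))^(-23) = ((0 10 1 9 4 2)(5 6 8))^(-23) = (0 10 1 9 4 2)(5 6 8)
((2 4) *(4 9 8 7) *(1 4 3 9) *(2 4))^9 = ((1 2)(3 9 8 7))^9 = (1 2)(3 9 8 7)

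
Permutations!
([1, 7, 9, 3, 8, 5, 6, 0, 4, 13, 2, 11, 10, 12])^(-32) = (0 1 7)(2 12 9 10 13)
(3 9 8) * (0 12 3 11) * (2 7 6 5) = (0 12 3 9 8 11)(2 7 6 5) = [12, 1, 7, 9, 4, 2, 5, 6, 11, 8, 10, 0, 3]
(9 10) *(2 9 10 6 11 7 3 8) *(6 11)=(2 9 11 7 3 8)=[0, 1, 9, 8, 4, 5, 6, 3, 2, 11, 10, 7]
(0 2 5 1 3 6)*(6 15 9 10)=[2, 3, 5, 15, 4, 1, 0, 7, 8, 10, 6, 11, 12, 13, 14, 9]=(0 2 5 1 3 15 9 10 6)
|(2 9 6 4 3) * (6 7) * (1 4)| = 7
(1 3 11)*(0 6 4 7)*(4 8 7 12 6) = [4, 3, 2, 11, 12, 5, 8, 0, 7, 9, 10, 1, 6] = (0 4 12 6 8 7)(1 3 11)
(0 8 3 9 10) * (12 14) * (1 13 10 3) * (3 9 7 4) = [8, 13, 2, 7, 3, 5, 6, 4, 1, 9, 0, 11, 14, 10, 12] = (0 8 1 13 10)(3 7 4)(12 14)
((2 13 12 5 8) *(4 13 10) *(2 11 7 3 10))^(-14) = ((3 10 4 13 12 5 8 11 7))^(-14) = (3 12 7 13 11 4 8 10 5)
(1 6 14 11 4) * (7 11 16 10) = (1 6 14 16 10 7 11 4) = [0, 6, 2, 3, 1, 5, 14, 11, 8, 9, 7, 4, 12, 13, 16, 15, 10]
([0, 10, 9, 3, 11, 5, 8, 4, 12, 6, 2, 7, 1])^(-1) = [0, 12, 10, 3, 7, 5, 9, 11, 6, 2, 1, 4, 8]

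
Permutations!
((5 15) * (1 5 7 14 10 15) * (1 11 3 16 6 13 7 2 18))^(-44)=((1 5 11 3 16 6 13 7 14 10 15 2 18))^(-44)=(1 14 3 2 13 5 10 16 18 7 11 15 6)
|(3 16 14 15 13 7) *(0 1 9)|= 6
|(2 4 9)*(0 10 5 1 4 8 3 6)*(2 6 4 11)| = |(0 10 5 1 11 2 8 3 4 9 6)| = 11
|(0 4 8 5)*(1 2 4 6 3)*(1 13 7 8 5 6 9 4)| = 20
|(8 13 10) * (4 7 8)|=|(4 7 8 13 10)|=5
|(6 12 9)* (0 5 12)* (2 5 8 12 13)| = 15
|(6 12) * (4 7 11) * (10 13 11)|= 10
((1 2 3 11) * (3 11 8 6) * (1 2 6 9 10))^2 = (11)(1 3 9)(6 8 10)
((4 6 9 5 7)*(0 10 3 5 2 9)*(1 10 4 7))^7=((0 4 6)(1 10 3 5)(2 9))^7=(0 4 6)(1 5 3 10)(2 9)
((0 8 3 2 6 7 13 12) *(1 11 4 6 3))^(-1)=(0 12 13 7 6 4 11 1 8)(2 3)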